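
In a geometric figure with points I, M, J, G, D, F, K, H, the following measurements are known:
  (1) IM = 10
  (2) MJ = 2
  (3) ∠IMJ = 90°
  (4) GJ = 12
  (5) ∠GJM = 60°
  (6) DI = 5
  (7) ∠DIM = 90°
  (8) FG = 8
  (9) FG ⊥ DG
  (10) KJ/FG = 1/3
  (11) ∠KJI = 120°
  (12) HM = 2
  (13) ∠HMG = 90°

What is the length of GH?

Step 1: By the law of cosines on triangle GJM: GM² = 12² + 2² − 2·12·2·cos(60°) = 124, so GM = 2·√31.
Step 2: By the law of cosines on triangle GMH: GH² = (2·√31)² + 2² − 2·2·√31·2·cos(90°) = 128, so GH = 8·√2.

Therefore, the length of GH = 8·√2.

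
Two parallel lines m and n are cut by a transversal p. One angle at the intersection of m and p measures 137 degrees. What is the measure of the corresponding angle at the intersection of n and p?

Corresponding angles formed by parallel lines and a transversal are equal.
The given angle is 137 degrees.
The corresponding angle = 137 degrees.

137 degrees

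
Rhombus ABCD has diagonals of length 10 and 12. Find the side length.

The diagonals of a rhombus bisect each other at right angles.
Half-diagonals: 10/2 = 5 and 12/2 = 6
side = sqrt(5^2 + 6^2)
side = sqrt(25 + 36)
side = sqrt(61)

sqrt(61)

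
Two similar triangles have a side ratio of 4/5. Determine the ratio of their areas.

The ratio of areas of similar triangles equals the square of the side ratio.
Side ratio = 4:5
Area ratio = (4/5)^2 = 16/25 = 16:25

16:25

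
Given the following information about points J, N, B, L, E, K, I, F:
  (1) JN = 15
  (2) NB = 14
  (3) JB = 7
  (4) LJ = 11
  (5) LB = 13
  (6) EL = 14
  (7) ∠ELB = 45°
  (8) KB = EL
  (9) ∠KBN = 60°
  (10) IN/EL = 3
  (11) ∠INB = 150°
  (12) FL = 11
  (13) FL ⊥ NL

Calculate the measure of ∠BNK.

From the given relations: KB = EL = 14.
Step 1: By the law of cosines on triangle NBK: NK² = 14² + 14² − 2·14·14·cos(60°) = 196, so NK = 14.
Step 2: By the inverse law of cosines on triangle BNK: cos(∠BNK) = (14² + 14² − 14²) / (2·14·14) = 196/392 = 0.5, so ∠BNK = 60°.

Therefore, the measure of angle ∠BNK = 60°.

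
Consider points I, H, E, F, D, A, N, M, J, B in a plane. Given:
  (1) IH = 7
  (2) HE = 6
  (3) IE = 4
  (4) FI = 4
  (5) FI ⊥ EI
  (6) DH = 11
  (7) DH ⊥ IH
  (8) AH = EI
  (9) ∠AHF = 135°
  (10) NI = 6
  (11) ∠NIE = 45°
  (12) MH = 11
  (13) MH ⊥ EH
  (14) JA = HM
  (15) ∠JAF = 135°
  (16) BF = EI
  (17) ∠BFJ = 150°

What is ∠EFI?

Step 1: By the law of cosines on triangle FIE: FE² = 4² + 4² − 2·4·4·cos(90°) = 32, so FE = 4·√2.
Step 2: By the inverse law of cosines on triangle EFI: cos(∠EFI) = ((4·√2)² + 4² − 4²) / (2·4·√2·4) = 32/45.25 = 0.7071, so ∠EFI = 45°.

Therefore, the measure of angle ∠EFI = 45°.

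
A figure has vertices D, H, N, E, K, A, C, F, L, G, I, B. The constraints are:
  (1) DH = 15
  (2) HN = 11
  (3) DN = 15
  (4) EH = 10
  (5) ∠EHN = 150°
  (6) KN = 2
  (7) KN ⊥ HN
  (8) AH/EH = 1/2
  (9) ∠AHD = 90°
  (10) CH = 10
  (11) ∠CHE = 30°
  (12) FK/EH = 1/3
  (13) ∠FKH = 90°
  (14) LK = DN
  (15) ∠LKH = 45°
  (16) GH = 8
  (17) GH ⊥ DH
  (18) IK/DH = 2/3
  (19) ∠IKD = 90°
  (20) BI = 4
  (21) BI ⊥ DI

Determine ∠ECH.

Step 1: By the law of cosines on triangle CHE: CE² = 10² + 10² − 2·10·10·cos(30°) = 26.79, so CE ≈ 5.18.
Step 2: By the inverse law of cosines on triangle ECH: cos(∠ECH) = (5.18² + 10² − 10²) / (2·5.18·10) = 26.79/103.53 = 0.2588, so ∠ECH = 75°.

Therefore, the measure of angle ∠ECH = 75°.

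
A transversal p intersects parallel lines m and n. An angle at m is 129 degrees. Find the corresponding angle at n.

When a transversal crosses parallel lines, angles in the same position at each intersection are called corresponding angles.
These are always equal, so the answer is 129 degrees.

129 degrees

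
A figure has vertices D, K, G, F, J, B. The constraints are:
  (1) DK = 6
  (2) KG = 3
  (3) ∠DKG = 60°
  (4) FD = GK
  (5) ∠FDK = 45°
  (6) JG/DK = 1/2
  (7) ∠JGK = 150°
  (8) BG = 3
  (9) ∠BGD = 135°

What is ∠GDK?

Step 1: By the law of cosines on triangle DKG: DG² = 6² + 3² − 2·6·3·cos(60°) = 27, so DG = 3·√3.
Step 2: By the inverse law of cosines on triangle GDK: cos(∠GDK) = ((3·√3)² + 6² − 3²) / (2·3·√3·6) = 54/62.35 = 0.866, so ∠GDK = 30°.

Therefore, the measure of angle ∠GDK = 30°.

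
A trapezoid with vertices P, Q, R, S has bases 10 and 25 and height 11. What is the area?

A trapezoid's area equals the midsegment times the height.
The midsegment is (10 + 25) / 2 = 35/2.
Area = 35/2 * 11 = 385/2.

385/2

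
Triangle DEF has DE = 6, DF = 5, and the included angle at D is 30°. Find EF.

By the law of cosines: EF^2 = DE^2 + DF^2 - 2*DE*DF*cos(D)
EF^2 = 6^2 + 5^2 - 2*6*5*cos(30°)
EF^2 = 36 + 25 - 60*(sqrt(3)/2)
EF^2 = 61 - 30*sqrt(3)
EF = sqrt(61 - 30*sqrt(3))

sqrt(61 - 30*sqrt(3))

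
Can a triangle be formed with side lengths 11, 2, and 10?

Check all three triangle inequalities:
11 + 2 = 13 > 10 ✓
11 + 10 = 21 > 2 ✓
2 + 10 = 12 > 11 ✓
All conditions hold, so these sides form a valid triangle.

Yes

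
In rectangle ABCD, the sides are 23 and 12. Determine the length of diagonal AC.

Using the Pythagorean theorem:
d² = 23² + 12² = 529 + 144 = 673
d = sqrt(673)

sqrt(673)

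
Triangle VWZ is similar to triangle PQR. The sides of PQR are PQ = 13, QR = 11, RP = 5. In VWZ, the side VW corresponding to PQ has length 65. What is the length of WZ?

k = 65/13 = 5. WZ = 5 * 11 = 55.

55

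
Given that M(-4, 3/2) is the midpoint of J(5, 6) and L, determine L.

Using the midpoint formula: M = ((x1 + x2)/2, (y1 + y2)/2)
We know M = (-4, 3/2) and J = (5, 6)
For x: -4 = (5 + x2)/2, so x2 = 2*-4 - 5 = -13
For y: 3/2 = (6 + y2)/2, so y2 = 2*3/2 - 6 = -3
L = (-13, -3)

(-13, -3)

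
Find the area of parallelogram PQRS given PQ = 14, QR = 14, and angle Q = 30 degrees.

Area = a * b * sin(theta)
Area = 14 * 14 * sin(30 degrees)
Area = 196 * 1/2
Area = 98

98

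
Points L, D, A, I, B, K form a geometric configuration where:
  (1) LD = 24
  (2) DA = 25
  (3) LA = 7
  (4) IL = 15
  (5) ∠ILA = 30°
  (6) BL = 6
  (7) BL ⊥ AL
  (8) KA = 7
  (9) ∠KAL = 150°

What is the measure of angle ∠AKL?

Step 1: By the law of cosines on triangle KAL: KL² = 7² + 7² − 2·7·7·cos(150°) = 182.87, so KL ≈ 13.52.
Step 2: By the inverse law of cosines on triangle AKL: cos(∠AKL) = (7² + 13.52² − 7²) / (2·7·13.52) = 182.87/189.32 = 0.9659, so ∠AKL = 15°.

Therefore, the measure of angle ∠AKL = 15°.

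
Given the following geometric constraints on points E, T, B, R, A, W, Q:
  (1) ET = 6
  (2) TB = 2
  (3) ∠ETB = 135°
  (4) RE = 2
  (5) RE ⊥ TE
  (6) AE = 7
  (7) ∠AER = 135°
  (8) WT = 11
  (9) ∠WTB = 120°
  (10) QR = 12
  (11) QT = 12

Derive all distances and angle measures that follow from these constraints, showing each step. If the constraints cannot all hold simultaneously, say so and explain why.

The constraints are consistent.

Step 1: From ET = 6, TB = 2, and ∠ETB = 135°, by the law of cosines:
  EB² = ET² + TB² - 2·ET·TB·cos(135°) = 36 + 4 + 16.97 = 56.97
  EB ≈ 7.55

Step 2: From TE = 6, ER = 2, and ∠TER = 90°, by the law of cosines:
  TR² = TE² + ER² - 2·TE·ER·cos(90°) = 36 + 4 - 0 = 40
  TR = 2·√10

Step 3: From BT = 2, TW = 11, and ∠BTW = 120°, by the law of cosines:
  BW² = BT² + TW² - 2·BT·TW·cos(120°) = 4 + 121 + 22 = 147
  BW = 7·√3

Step 4: From RE = 2, EA = 7, and ∠REA = 135°, by the law of cosines:
  RA² = RE² + EA² - 2·RE·EA·cos(135°) = 4 + 49 + 19.8 = 72.8
  RA ≈ 8.53

Step 5: From EB = 7.55, ET = 6, BT = 2, by the inverse law of cosines:
  cos(∠BET) = (EB² + ET² - BT²) / (2·EB·ET)
  ∠BET = 10.8°

Step 6: From TE = 6, TR = 2·√10, ER = 2, by the inverse law of cosines:
  cos(∠ETR) = (TE² + TR² - ER²) / (2·TE·TR)
  ∠ETR = 18.43°

Step 7: From TQ = 12, TR = 2·√10, QR = 12, by the inverse law of cosines:
  cos(∠QTR) = (TQ² + TR² - QR²) / (2·TQ·TR)
  ∠QTR = 74.72°

Step 8: From BE = 7.55, BT = 2, ET = 6, by the inverse law of cosines:
  cos(∠EBT) = (BE² + BT² - ET²) / (2·BE·BT)
  ∠EBT = 34.2°

Step 9: From BT = 2, BW = 7·√3, TW = 11, by the inverse law of cosines:
  cos(∠TBW) = (BT² + BW² - TW²) / (2·BT·BW)
  ∠TBW = 51.79°

Step 10: From RA = 8.53, RE = 2, AE = 7, by the inverse law of cosines:
  cos(∠ARE) = (RA² + RE² - AE²) / (2·RA·RE)
  ∠ARE = 35.46°

Step 11: From RE = 2, RT = 2·√10, ET = 6, by the inverse law of cosines:
  cos(∠ERT) = (RE² + RT² - ET²) / (2·RE·RT)
  ∠ERT = 71.57°

Step 12: From RQ = 12, RT = 2·√10, QT = 12, by the inverse law of cosines:
  cos(∠QRT) = (RQ² + RT² - QT²) / (2·RQ·RT)
  ∠QRT = 74.72°

Step 13: From AE = 7, AR = 8.53, ER = 2, by the inverse law of cosines:
  cos(∠EAR) = (AE² + AR² - ER²) / (2·AE·AR)
  ∠EAR = 9.54°

Step 14: From WB = 7·√3, WT = 11, BT = 2, by the inverse law of cosines:
  cos(∠BWT) = (WB² + WT² - BT²) / (2·WB·WT)
  ∠BWT = 8.21°

Step 15: From QR = 12, QT = 12, RT = 2·√10, by the inverse law of cosines:
  cos(∠RQT) = (QR² + QT² - RT²) / (2·QR·QT)
  ∠RQT = 30.56°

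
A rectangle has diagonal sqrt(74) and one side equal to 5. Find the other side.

The diagonal of a rectangle forms a right triangle with the two sides.
Rearranging the Pythagorean theorem: missing side = sqrt(d^2 - known^2).
= sqrt(74 - 25) = sqrt(49) = 7.

7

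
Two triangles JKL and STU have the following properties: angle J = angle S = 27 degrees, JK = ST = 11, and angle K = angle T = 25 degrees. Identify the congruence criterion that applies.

The given information provides:
angle J = angle S = 27 degrees, JK = ST = 11, and angle K = angle T = 25 degrees
This matches the ASA congruence theorem.
Two pairs of corresponding angles and the included side are equal (Angle-Side-Angle).

ASA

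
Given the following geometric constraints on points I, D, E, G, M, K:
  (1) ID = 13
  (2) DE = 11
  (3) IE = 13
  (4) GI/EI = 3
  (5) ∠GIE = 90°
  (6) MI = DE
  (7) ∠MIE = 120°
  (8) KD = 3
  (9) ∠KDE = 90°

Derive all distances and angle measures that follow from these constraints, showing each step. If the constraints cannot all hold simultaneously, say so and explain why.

The constraints are consistent.

From the given relations:
  GI = 3·EI = 3·13 = 39
  MI = DE = 11

Step 1: From EI = 13, IG = 39, and ∠EIG = 90°, by the law of cosines:
  EG² = EI² + IG² - 2·EI·IG·cos(90°) = 169 + 1521 - 0 = 1690
  EG = 13·√10

Step 2: From EI = 13, IM = 11, and ∠EIM = 120°, by the law of cosines:
  EM² = EI² + IM² - 2·EI·IM·cos(120°) = 169 + 121 + 143 = 433
  EM ≈ 20.81

Step 3: From ED = 11, DK = 3, and ∠EDK = 90°, by the law of cosines:
  EK² = ED² + DK² - 2·ED·DK·cos(90°) = 121 + 9 - 0 = 130
  EK = √130

Step 4: From ID = 13, IE = 13, DE = 11, by the inverse law of cosines:
  cos(∠DIE) = (ID² + IE² - DE²) / (2·ID·IE)
  ∠DIE = 50.06°

Step 5: From DE = 11, DI = 13, EI = 13, by the inverse law of cosines:
  cos(∠EDI) = (DE² + DI² - EI²) / (2·DE·DI)
  ∠EDI = 64.97°

Step 6: From ED = 11, EI = 13, DI = 13, by the inverse law of cosines:
  cos(∠DEI) = (ED² + EI² - DI²) / (2·ED·EI)
  ∠DEI = 64.97°

Step 7: From ED = 11, EK = √130, DK = 3, by the inverse law of cosines:
  cos(∠DEK) = (ED² + EK² - DK²) / (2·ED·EK)
  ∠DEK = 15.26°

Step 8: From EG = 13·√10, EI = 13, GI = 39, by the inverse law of cosines:
  cos(∠GEI) = (EG² + EI² - GI²) / (2·EG·EI)
  ∠GEI = 71.57°

Step 9: From EI = 13, EM = 20.81, IM = 11, by the inverse law of cosines:
  cos(∠IEM) = (EI² + EM² - IM²) / (2·EI·EM)
  ∠IEM = 27.25°

Step 10: From GE = 13·√10, GI = 39, EI = 13, by the inverse law of cosines:
  cos(∠EGI) = (GE² + GI² - EI²) / (2·GE·GI)
  ∠EGI = 18.43°

Step 11: From ME = 20.81, MI = 11, EI = 13, by the inverse law of cosines:
  cos(∠EMI) = (ME² + MI² - EI²) / (2·ME·MI)
  ∠EMI = 32.75°

Step 12: From KD = 3, KE = √130, DE = 11, by the inverse law of cosines:
  cos(∠DKE) = (KD² + KE² - DE²) / (2·KD·KE)
  ∠DKE = 74.74°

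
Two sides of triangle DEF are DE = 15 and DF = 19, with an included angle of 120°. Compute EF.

When two sides and the included angle are known, the law of cosines gives the third side.
c^2 = a^2 + b^2 - 2ab cos(C) generalizes the Pythagorean theorem to non-right triangles.
Here: EF^2 = 225 + 361 - 570*(-1/2) = 871
EF = sqrt(871)

sqrt(871)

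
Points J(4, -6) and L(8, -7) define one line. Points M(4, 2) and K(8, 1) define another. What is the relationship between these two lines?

Slope of line 1: m1 = (-7 - -6)/(8 - 4) = -1/4 = -1/4
Slope of line 2: m2 = (1 - 2)/(8 - 4) = -1/4 = -1/4
Since m1 = m2 = -1/4, the lines are parallel.

Parallel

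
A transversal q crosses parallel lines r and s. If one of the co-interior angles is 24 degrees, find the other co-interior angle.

Co-interior (same-side interior) angles are between the parallel lines on the same side of the transversal.
Unlike corresponding or alternate interior angles, they are supplementary rather than equal.
So the angle = 180 - 24 = 156 degrees.

156 degrees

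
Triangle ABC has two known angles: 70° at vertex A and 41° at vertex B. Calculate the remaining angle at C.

The interior angles sum to 180°: angle C = 180 - 70 - 41 = 69°.
The triangle is acute (angles 70°, 41°, 69°).

69 degrees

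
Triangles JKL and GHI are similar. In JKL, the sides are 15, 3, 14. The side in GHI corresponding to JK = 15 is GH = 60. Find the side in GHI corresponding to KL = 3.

Since the triangles are similar, the ratio of corresponding sides is constant.
Scale factor k = GH / JK = 60 / 15 = 4
HI = k * KL = 4 * 3 = 12

12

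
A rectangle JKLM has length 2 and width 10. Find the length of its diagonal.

d = sqrt(2^2 + 10^2) = sqrt(104) = 2*sqrt(26)

2*sqrt(26)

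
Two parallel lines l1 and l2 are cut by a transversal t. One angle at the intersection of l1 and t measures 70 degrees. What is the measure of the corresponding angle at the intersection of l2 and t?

Corresponding angles formed by parallel lines and a transversal are equal.
The given angle is 70 degrees.
The corresponding angle = 70 degrees.

70 degrees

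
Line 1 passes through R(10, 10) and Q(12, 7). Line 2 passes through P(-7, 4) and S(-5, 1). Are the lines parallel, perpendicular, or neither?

Slope of line 1: m1 = (7 - 10)/(12 - 10) = -3/2 = -3/2
Slope of line 2: m2 = (1 - 4)/(-5 - -7) = -3/2 = -3/2
Since m1 = m2 = -3/2, the lines are parallel.

Parallel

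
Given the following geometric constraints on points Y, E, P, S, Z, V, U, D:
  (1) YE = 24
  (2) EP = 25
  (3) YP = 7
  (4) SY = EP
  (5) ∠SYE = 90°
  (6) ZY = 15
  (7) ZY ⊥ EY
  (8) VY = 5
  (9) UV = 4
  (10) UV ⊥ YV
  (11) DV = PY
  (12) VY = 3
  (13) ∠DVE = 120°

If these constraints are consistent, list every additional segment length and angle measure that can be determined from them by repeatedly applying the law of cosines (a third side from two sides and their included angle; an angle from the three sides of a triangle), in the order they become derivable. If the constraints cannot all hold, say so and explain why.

These constraints are not satisfiable: (8) VY = 5 and (12) VY = 3 assign two different lengths to the same segment. No planar figure meets all of them, so nothing further can be derived.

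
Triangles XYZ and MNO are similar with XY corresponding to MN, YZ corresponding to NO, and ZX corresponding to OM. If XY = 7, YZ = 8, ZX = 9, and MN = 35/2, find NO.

Similar triangles have proportional sides. Setting up the proportion:
MN / XY = NO / YZ
35/2 / 7 = NO / 8
NO = 8 * 35/2 / 7 = 20.

20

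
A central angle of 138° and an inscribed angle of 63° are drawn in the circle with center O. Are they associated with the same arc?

By the inscribed angle theorem, the inscribed angle for a central angle of 138° should be 138° / 2 = 69°.
The given inscribed angle is 63°, which does not equal 69°.
Therefore, no, they do not correspond to the same arc.

No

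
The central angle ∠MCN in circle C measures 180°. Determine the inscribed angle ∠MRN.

Inscribed angle = 180° / 2 = 90° (inscribed angle theorem).

90°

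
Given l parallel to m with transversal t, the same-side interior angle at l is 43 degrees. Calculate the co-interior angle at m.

Co-interior angles sum to 180: 180 - 43 = 137 degrees.

137 degrees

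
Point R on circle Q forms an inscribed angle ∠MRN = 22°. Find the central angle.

By the inscribed angle theorem, the central angle is twice the inscribed angle.
Central angle = 2 × 22° = 44°

44°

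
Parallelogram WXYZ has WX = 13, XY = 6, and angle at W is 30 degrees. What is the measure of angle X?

Consecutive angles are supplementary: angle X = 180 - 30 = 150 degrees.

150 degrees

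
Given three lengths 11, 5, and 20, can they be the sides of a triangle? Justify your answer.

No.
The triangle inequality is violated: 11 + 5 = 16 ≤ 20.
These lengths cannot form a triangle.

No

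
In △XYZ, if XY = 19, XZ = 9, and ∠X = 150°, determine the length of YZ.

Law of cosines: YZ^2 = 19^2 + 9^2 - 2(19)(9)cos(150°) = 171*sqrt(3) + 442, so YZ = sqrt(171*sqrt(3) + 442).

sqrt(171*sqrt(3) + 442)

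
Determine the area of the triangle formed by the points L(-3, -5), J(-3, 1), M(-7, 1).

Shoelace: Area = (1/2)|-3(1-1) + -3(1--5) + -7(-5-1)| = (1/2)(24) = 12

12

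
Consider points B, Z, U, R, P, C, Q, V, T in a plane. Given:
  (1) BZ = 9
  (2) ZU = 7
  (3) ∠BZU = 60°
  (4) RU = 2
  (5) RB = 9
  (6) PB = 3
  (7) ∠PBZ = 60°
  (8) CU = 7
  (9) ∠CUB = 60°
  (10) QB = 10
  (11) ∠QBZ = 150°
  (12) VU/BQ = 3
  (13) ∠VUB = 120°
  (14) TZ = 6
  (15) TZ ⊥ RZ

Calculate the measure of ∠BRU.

Step 1: By the law of cosines on triangle BZU: BU² = 9² + 7² − 2·9·7·cos(60°) = 67, so BU = √67.
Step 2: By the inverse law of cosines on triangle BRU: cos(∠BRU) = (9² + 2² − √67²) / (2·9·2) = 18/36 = 0.5, so ∠BRU = 60°.

Therefore, the measure of angle ∠BRU = 60°.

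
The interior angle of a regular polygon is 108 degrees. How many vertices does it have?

Each interior angle of a regular n-gon is (n - 2) * 180 / n.
Setting this equal to 108:
(n - 2) * 180 / n = 108
Each exterior angle = 180 - 108 = 72 degrees.
Since exterior angles sum to 360: n = 360 / 72 = 5.

5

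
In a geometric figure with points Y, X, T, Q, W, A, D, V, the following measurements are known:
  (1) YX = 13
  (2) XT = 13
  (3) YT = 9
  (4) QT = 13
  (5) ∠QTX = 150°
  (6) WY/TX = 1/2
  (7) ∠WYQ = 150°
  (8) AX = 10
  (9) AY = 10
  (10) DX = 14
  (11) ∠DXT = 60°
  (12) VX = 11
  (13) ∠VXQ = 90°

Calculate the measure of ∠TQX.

Step 1: By the law of cosines on triangle QTX: QX² = 13² + 13² − 2·13·13·cos(150°) = 630.72, so QX ≈ 25.11.
Step 2: By the inverse law of cosines on triangle TQX: cos(∠TQX) = (13² + 25.11² − 13²) / (2·13·25.11) = 630.72/652.97 = 0.9659, so ∠TQX = 15°.

Therefore, the measure of angle ∠TQX = 15°.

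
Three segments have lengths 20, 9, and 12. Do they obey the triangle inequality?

Yes.
The triangle inequality requires that the sum of any two sides exceeds the third.
Here 9 + 12 = 21 > 20, so the condition is met.

Yes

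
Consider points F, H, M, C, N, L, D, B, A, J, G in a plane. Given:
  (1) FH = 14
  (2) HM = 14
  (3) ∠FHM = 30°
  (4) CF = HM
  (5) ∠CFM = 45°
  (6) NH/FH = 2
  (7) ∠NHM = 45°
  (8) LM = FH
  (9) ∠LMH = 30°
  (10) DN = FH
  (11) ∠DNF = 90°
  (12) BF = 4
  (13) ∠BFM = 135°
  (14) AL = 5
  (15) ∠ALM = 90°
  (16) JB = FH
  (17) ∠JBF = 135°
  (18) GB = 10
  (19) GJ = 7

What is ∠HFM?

Step 1: By the law of cosines on triangle FHM: FM² = 14² + 14² − 2·14·14·cos(30°) = 52.52, so FM ≈ 7.25.
Step 2: By the inverse law of cosines on triangle HFM: cos(∠HFM) = (14² + 7.25² − 14²) / (2·14·7.25) = 52.52/202.91 = 0.2588, so ∠HFM = 75°.

Therefore, the measure of angle ∠HFM = 75°.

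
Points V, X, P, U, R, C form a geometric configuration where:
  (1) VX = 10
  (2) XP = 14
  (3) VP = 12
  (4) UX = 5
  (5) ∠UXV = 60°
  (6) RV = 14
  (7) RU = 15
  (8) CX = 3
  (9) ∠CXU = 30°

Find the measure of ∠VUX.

Step 1: By the law of cosines on triangle UXV: UV² = 5² + 10² − 2·5·10·cos(60°) = 75, so UV = 5·√3.
Step 2: By the inverse law of cosines on triangle VUX: cos(∠VUX) = ((5·√3)² + 5² − 10²) / (2·5·√3·5) = 0/86.6 = 0, so ∠VUX = 90°.

Therefore, the measure of angle ∠VUX = 90°.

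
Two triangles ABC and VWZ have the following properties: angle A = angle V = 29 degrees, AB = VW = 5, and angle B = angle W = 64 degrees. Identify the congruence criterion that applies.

The given information matches ASA: Two pairs of corresponding angles and the included side are equal (Angle-Side-Angle).

ASA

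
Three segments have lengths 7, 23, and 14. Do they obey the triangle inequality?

The longest side is 23. The other two sides sum to 7 + 14 = 21.
Since 21 ≤ 23, the two shorter sides cannot reach around to close the triangle.

No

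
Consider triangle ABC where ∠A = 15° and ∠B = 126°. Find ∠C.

Let angle C = x. Then 15 + 126 + x = 180.
x = 180 - 141 = 39 degrees.

39 degrees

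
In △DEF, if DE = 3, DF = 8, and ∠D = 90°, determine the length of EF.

Since angle D = 90°, this is a right triangle and the law of cosines reduces to the Pythagorean theorem.
EF^2 = 3^2 + 8^2 = 73
EF = sqrt(73)

sqrt(73)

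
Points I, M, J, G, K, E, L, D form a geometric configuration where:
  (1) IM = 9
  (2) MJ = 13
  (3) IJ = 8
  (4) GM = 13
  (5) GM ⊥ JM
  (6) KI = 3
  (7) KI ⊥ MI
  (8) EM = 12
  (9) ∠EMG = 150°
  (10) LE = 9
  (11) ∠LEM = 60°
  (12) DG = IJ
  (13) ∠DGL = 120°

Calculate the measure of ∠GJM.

Step 1: By the law of cosines on triangle JMG: JG² = 13² + 13² − 2·13·13·cos(90°) = 338, so JG = 13·√2.
Step 2: By the inverse law of cosines on triangle GJM: cos(∠GJM) = ((13·√2)² + 13² − 13²) / (2·13·√2·13) = 338/478 = 0.7071, so ∠GJM = 45°.

Therefore, the measure of angle ∠GJM = 45°.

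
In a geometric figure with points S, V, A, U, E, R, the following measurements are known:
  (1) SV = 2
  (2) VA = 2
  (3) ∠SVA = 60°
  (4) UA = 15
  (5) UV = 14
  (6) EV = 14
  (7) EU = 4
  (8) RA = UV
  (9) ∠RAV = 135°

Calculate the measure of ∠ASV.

Step 1: By the law of cosines on triangle SVA: SA² = 2² + 2² − 2·2·2·cos(60°) = 4, so SA = 2.
Step 2: By the inverse law of cosines on triangle ASV: cos(∠ASV) = (2² + 2² − 2²) / (2·2·2) = 4/8 = 0.5, so ∠ASV = 60°.

Therefore, the measure of angle ∠ASV = 60°.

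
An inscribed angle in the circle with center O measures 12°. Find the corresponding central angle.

By the inscribed angle theorem, the central angle is twice the inscribed angle.
Central angle = 2 × 12° = 24°

24°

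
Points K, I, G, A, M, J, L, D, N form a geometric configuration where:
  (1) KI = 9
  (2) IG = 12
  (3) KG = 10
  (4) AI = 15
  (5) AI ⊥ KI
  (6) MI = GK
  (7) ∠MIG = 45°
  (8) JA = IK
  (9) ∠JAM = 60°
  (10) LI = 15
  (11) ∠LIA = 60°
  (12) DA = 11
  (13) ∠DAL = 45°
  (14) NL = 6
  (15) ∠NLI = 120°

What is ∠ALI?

Step 1: By the law of cosines on triangle LIA: LA² = 15² + 15² − 2·15·15·cos(60°) = 225, so LA = 15.
Step 2: By the inverse law of cosines on triangle ALI: cos(∠ALI) = (15² + 15² − 15²) / (2·15·15) = 225/450 = 0.5, so ∠ALI = 60°.

Therefore, the measure of angle ∠ALI = 60°.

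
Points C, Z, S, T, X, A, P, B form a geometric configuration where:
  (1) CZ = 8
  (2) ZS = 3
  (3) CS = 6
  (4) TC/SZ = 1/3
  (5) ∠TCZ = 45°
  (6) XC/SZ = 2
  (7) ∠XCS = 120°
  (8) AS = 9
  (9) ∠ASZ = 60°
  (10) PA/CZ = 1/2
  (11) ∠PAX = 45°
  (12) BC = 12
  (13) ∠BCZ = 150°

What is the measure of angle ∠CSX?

From the given relations: XC = 2·SZ = 2·3 = 6.
Step 1: By the law of cosines on triangle SCX: SX² = 6² + 6² − 2·6·6·cos(120°) = 108, so SX = 6·√3.
Step 2: By the inverse law of cosines on triangle CSX: cos(∠CSX) = (6² + (6·√3)² − 6²) / (2·6·6·√3) = 108/124.71 = 0.866, so ∠CSX = 30°.

Therefore, the measure of angle ∠CSX = 30°.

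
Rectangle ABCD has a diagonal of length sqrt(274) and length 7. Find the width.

Using the Pythagorean theorem: d^2 = a^2 + b^2
b^2 = d^2 - a^2
b^2 = 274 - 49
b^2 = 225
b = sqrt(225) = 15

15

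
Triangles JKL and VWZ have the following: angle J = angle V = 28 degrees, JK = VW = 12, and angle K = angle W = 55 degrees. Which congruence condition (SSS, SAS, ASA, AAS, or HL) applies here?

The given information provides:
angle J = angle V = 28 degrees, JK = VW = 12, and angle K = angle W = 55 degrees
This matches the ASA congruence theorem.
Two pairs of corresponding angles and the included side are equal (Angle-Side-Angle).

ASA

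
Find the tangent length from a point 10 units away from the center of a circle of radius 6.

The tangent, radius, and line from the external point to the center form a right triangle.
The right angle is where the tangent meets the radius.
By the Pythagorean theorem: tangent² + 6² = 10²
tangent² = 100 - 36 = 64
tangent = 8

8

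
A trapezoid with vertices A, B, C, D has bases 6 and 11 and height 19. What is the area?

A trapezoid's area equals the midsegment times the height.
The midsegment is (6 + 11) / 2 = 17/2.
Area = 17/2 * 19 = 323/2.

323/2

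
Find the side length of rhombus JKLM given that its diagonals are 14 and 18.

The diagonals of a rhombus bisect each other at right angles.
Half-diagonals: 14/2 = 7 and 18/2 = 9
side = sqrt(7^2 + 9^2)
side = sqrt(49 + 81)
side = sqrt(130)

sqrt(130)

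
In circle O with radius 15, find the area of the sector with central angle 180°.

Sector area = π(15²)(1/2) = 225*pi/2

225*pi/2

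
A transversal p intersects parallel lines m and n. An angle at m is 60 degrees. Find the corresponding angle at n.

When a transversal crosses parallel lines, angles in the same position at each intersection are called corresponding angles.
These are always equal, so the answer is 60 degrees.

60 degrees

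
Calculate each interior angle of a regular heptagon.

Each interior angle of a regular n-gon is (n - 2) * 180 / n.
For n = 7: (7 - 2) * 180 / 7 = 900/7 = 900/7 degrees.

900/7 degrees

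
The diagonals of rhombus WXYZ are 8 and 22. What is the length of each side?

Half-diagonals are 4 and 11. side = sqrt(4^2 + 11^2) = sqrt(137)

sqrt(137)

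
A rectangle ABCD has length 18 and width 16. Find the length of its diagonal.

d = sqrt(18^2 + 16^2) = sqrt(580) = 2*sqrt(145)

2*sqrt(145)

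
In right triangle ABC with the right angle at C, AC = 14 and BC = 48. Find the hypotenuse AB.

In a right triangle, the square of the hypotenuse equals the sum of the squares of the two legs.
The legs are 14 and 48, so the hypotenuse = sqrt(196 + 2304) = sqrt(2500) = 50.

50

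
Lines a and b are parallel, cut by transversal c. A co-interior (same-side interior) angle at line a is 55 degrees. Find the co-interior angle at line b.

Co-interior (same-side interior) angles are between the parallel lines on the same side of the transversal.
Unlike corresponding or alternate interior angles, they are supplementary rather than equal.
So the angle = 180 - 55 = 125 degrees.

125 degrees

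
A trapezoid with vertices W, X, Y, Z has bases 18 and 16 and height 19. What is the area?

Area of a trapezoid = (base1 + base2) * height / 2
Area = (18 + 16) * 19 / 2
Area = 34 * 19 / 2
Area = 646 / 2
Area = 323

323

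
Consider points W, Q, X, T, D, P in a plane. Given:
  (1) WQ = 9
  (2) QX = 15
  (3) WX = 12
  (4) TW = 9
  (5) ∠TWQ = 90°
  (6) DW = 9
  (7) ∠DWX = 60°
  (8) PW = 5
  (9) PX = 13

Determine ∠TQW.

Step 1: By the law of cosines on triangle QWT: QT² = 9² + 9² − 2·9·9·cos(90°) = 162, so QT = 9·√2.
Step 2: By the inverse law of cosines on triangle TQW: cos(∠TQW) = ((9·√2)² + 9² − 9²) / (2·9·√2·9) = 162/229.1 = 0.7071, so ∠TQW = 45°.

Therefore, the measure of angle ∠TQW = 45°.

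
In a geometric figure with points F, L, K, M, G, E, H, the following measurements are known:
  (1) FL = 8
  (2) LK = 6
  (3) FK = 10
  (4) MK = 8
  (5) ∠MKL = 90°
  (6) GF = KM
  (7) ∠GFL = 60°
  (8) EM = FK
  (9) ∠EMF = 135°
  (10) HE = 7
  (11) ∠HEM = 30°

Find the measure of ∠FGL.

From the given relations: GF = KM = 8.
Step 1: By the law of cosines on triangle GFL: GL² = 8² + 8² − 2·8·8·cos(60°) = 64, so GL = 8.
Step 2: By the inverse law of cosines on triangle FGL: cos(∠FGL) = (8² + 8² − 8²) / (2·8·8) = 64/128 = 0.5, so ∠FGL = 60°.

Therefore, the measure of angle ∠FGL = 60°.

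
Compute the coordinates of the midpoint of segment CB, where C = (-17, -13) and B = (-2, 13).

The midpoint is the average of the coordinates:
x: (-17 + -2)/2 = -19/2
y: (-13 + 13)/2 = 0
Midpoint = (-19/2, 0)

(-19/2, 0)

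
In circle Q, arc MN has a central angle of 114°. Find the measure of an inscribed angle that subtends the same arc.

Inscribed angle = 114° / 2 = 57° (inscribed angle theorem).

57°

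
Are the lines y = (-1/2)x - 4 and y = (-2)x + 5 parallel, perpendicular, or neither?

Slope of line 1: m1 = -1/2
Slope of line 2: m2 = -2
For parallel lines we need equal slopes: -1/2 != -2.
For perpendicular lines we need m1*m2 = -1: (-1/2)(-2) = 1 != -1.
Since neither condition holds, the lines are neither parallel nor perpendicular.

Neither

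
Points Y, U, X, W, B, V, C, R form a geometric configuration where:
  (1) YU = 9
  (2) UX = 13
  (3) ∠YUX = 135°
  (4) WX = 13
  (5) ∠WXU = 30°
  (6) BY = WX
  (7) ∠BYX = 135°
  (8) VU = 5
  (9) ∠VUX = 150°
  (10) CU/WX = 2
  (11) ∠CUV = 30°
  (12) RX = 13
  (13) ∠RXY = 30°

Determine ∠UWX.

Step 1: By the law of cosines on triangle WXU: WU² = 13² + 13² − 2·13·13·cos(30°) = 45.28, so WU ≈ 6.73.
Step 2: By the inverse law of cosines on triangle UWX: cos(∠UWX) = (6.73² + 13² − 13²) / (2·6.73·13) = 45.28/174.96 = 0.2588, so ∠UWX = 75°.

Therefore, the measure of angle ∠UWX = 75°.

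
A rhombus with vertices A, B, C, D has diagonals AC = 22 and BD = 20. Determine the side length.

In a rhombus, the diagonals bisect each other perpendicularly, creating four congruent right triangles.
Each triangle has legs 11 (half of 22) and 10 (half of 20).
The hypotenuse of each right triangle is a side of the rhombus:
side = sqrt(11^2 + 10^2) = sqrt(221)

sqrt(221)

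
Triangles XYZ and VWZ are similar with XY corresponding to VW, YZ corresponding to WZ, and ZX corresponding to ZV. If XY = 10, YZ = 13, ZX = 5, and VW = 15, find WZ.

Since the triangles are similar, the ratio of corresponding sides is constant.
Scale factor k = VW / XY = 15 / 10 = 3/2
WZ = k * YZ = 3/2 * 13 = 39/2

39/2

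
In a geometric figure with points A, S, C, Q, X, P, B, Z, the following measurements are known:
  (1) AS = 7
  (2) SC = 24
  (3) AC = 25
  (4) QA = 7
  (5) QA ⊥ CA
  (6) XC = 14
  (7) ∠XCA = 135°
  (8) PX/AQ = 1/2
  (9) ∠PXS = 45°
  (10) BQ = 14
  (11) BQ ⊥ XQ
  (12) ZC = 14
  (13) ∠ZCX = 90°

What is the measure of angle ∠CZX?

Step 1: By the law of cosines on triangle ZCX: ZX² = 14² + 14² − 2·14·14·cos(90°) = 392, so ZX = 14·√2.
Step 2: By the inverse law of cosines on triangle CZX: cos(∠CZX) = (14² + (14·√2)² − 14²) / (2·14·14·√2) = 392/554.37 = 0.7071, so ∠CZX = 45°.

Therefore, the measure of angle ∠CZX = 45°.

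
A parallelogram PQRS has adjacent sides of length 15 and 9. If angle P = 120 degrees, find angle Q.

In a parallelogram, consecutive angles are supplementary (sum to 180°).
angle Q = 180 - angle P
angle Q = 180 - 120
angle Q = 60 degrees

60 degrees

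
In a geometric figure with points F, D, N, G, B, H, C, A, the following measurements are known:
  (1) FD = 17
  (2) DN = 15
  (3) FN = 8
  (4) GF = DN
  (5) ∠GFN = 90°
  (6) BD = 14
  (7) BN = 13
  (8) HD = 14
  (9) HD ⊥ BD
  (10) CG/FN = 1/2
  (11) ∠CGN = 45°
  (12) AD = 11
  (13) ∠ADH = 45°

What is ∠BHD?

Step 1: By the law of cosines on triangle HDB: HB² = 14² + 14² − 2·14·14·cos(90°) = 392, so HB = 14·√2.
Step 2: By the inverse law of cosines on triangle BHD: cos(∠BHD) = ((14·√2)² + 14² − 14²) / (2·14·√2·14) = 392/554.37 = 0.7071, so ∠BHD = 45°.

Therefore, the measure of angle ∠BHD = 45°.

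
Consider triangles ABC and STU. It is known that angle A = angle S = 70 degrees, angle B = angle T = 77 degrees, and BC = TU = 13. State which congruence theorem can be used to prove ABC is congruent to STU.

The given information provides:
angle A = angle S = 70 degrees, angle B = angle T = 77 degrees, and BC = TU = 13
This matches the AAS congruence theorem.
Two pairs of corresponding angles and a non-included side are equal (Angle-Angle-Side).

AAS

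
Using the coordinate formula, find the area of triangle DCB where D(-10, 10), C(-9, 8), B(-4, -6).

The Shoelace formula computes the area from vertex coordinates by summing cross products.
For vertices (-10,10), (-9,8), (-4,-6):
Signed sum = -10*8 - -9*10 + -9*-6 - -4*8 + -4*10 - -10*-6
= 10 + 86 + -100 = -4
Area = (1/2)|-4| = 2.

2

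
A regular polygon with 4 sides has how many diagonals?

Total line segments between 4 vertices = C(4,2) = 6.
Subtract the 4 sides: 6 - 4 = 2 diagonals.

2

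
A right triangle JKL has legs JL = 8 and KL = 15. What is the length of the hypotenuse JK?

In a right triangle, the square of the hypotenuse equals the sum of the squares of the two legs.
The legs are 8 and 15, so the hypotenuse = sqrt(64 + 225) = sqrt(289) = 17.

17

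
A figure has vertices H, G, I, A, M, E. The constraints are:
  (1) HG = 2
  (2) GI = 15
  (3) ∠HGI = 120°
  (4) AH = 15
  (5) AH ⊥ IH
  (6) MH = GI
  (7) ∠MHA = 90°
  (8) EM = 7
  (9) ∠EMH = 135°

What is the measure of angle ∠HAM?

From the given relations: MH = GI = 15.
Step 1: By the law of cosines on triangle AHM: AM² = 15² + 15² − 2·15·15·cos(90°) = 450, so AM = 15·√2.
Step 2: By the inverse law of cosines on triangle HAM: cos(∠HAM) = (15² + (15·√2)² − 15²) / (2·15·15·√2) = 450/636.4 = 0.7071, so ∠HAM = 45°.

Therefore, the measure of angle ∠HAM = 45°.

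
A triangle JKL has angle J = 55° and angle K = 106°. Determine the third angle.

angle L = 180 - 55 - 106 = 19 degrees.

19 degrees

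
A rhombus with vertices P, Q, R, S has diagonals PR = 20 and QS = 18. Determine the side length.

Half-diagonals are 10 and 9. side = sqrt(10^2 + 9^2) = sqrt(181)

sqrt(181)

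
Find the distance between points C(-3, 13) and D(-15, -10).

d = sqrt((-15 - -3)^2 + (-10 - 13)^2)
d = sqrt(-12^2 + -23^2)
d = sqrt(144 + 529)
d = sqrt(673)

sqrt(673)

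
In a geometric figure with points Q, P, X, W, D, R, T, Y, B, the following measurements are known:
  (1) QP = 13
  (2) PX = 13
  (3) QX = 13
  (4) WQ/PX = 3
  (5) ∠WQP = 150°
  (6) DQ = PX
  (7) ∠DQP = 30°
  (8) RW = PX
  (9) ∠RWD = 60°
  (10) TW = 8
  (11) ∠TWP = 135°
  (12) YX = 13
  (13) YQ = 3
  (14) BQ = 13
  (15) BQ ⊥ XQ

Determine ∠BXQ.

Step 1: By the law of cosines on triangle XQB: XB² = 13² + 13² − 2·13·13·cos(90°) = 338, so XB = 13·√2.
Step 2: By the inverse law of cosines on triangle BXQ: cos(∠BXQ) = ((13·√2)² + 13² − 13²) / (2·13·√2·13) = 338/478 = 0.7071, so ∠BXQ = 45°.

Therefore, the measure of angle ∠BXQ = 45°.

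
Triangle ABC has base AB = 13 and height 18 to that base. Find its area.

Area = (1/2)(13)(18) = 117

117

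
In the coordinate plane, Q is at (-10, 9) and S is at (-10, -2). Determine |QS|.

d = sqrt((-10 - -10)^2 + (-2 - 9)^2)
d = sqrt(0^2 + -11^2)
d = sqrt(0 + 121)
d = sqrt(121) = 11

11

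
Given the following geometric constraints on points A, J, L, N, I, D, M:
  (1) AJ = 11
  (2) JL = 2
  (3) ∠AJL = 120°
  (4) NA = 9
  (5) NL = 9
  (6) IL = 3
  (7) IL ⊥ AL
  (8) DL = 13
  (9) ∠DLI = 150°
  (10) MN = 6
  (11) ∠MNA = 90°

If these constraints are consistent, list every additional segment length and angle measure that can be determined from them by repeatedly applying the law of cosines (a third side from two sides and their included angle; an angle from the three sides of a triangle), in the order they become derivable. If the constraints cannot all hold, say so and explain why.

The constraints are consistent. Derivable facts, in order:
After 1 step:
- AL = 7·√3
- AM = 3·√13
- ID ≈ 15.67
After 2 steps:
- AI = 2·√39
- ∠ALJ = 51.79°
- ∠ALN = 47.66°
- ∠AMN = 56.31°
- ∠ANL = 84.69°
- ∠DIL = 24.51°
- ∠IDL = 5.49°
- ∠JAL = 8.21°
- ∠LAN = 47.66°
- ∠MAN = 33.69°
After 3 steps:
- ∠AIL = 76.1°
- ∠IAL = 13.9°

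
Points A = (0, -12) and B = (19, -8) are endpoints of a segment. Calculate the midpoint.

The midpoint is the point halfway along the segment.
Move half the horizontal distance: 0 + (19 - 0)/2 = 0 + 19/2 = 19/2
Move half the vertical distance: -12 + (-8 - -12)/2 = -12 + 4/2 = -10
Midpoint = (19/2, -10)

(19/2, -10)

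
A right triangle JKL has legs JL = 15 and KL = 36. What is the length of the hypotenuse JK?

JK = sqrt(15^2 + 36^2) = sqrt(1521) = 39

39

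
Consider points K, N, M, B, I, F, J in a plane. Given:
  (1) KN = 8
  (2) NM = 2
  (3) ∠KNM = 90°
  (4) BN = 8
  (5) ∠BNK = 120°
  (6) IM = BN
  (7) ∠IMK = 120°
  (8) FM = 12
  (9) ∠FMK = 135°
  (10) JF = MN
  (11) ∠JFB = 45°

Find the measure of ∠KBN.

Step 1: By the law of cosines on triangle BNK: BK² = 8² + 8² − 2·8·8·cos(120°) = 192, so BK = 8·√3.
Step 2: By the inverse law of cosines on triangle KBN: cos(∠KBN) = ((8·√3)² + 8² − 8²) / (2·8·√3·8) = 192/221.7 = 0.866, so ∠KBN = 30°.

Therefore, the measure of angle ∠KBN = 30°.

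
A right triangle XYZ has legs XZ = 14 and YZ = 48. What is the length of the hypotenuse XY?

By the Pythagorean theorem: XY^2 = XZ^2 + YZ^2
XY^2 = 14^2 + 48^2 = 196 + 2304 = 2500
XY = sqrt(2500) = 50

50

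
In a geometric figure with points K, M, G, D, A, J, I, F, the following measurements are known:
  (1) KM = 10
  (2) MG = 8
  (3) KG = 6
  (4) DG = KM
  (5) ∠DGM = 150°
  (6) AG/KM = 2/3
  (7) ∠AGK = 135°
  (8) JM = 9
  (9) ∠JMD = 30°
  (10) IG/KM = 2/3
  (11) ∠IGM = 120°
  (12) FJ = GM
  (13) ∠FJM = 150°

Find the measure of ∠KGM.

Step 1: By the inverse law of cosines on triangle KGM: cos(∠KGM) = (6² + 8² − 10²) / (2·6·8) = 0/96 = 0, so ∠KGM = 90°.

Therefore, the measure of angle ∠KGM = 90°.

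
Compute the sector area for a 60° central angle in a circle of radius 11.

Sector area = πr² × θ/360
= π × 11² × 1/6
= π × 121 × 1/6
= 121*pi/6

121*pi/6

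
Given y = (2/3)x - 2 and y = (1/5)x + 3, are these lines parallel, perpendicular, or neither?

Slope of line 1: m1 = 2/3
Slope of line 2: m2 = 1/5
For parallel lines we need equal slopes: 2/3 != 1/5.
For perpendicular lines we need m1*m2 = -1: (2/3)(1/5) = 2/15 != -1.
Since neither condition holds, the lines are neither parallel nor perpendicular.

Neither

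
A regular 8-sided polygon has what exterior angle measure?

Each exterior angle of a regular n-gon is 360 / n.
For n = 8: 360 / 8 = 45 degrees.

45 degrees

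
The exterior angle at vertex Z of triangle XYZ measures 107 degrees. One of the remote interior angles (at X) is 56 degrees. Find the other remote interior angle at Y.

By the exterior angle theorem: exterior angle = sum of remote interior angles.
107 = 56 + angle Y
angle Y = 107 - 56 = 51 degrees

51 degrees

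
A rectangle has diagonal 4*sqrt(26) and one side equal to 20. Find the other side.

Using the Pythagorean theorem: d^2 = a^2 + b^2
b^2 = d^2 - a^2
b^2 = 416 - 400
b^2 = 16
b = sqrt(16) = 4

4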